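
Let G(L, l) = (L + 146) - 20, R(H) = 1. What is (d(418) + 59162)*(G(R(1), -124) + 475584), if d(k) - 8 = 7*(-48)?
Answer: 27987980974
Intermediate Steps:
d(k) = -328 (d(k) = 8 + 7*(-48) = 8 - 336 = -328)
G(L, l) = 126 + L (G(L, l) = (146 + L) - 20 = 126 + L)
(d(418) + 59162)*(G(R(1), -124) + 475584) = (-328 + 59162)*((126 + 1) + 475584) = 58834*(127 + 475584) = 58834*475711 = 27987980974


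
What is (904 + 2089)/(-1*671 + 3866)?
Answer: 2993/3195 ≈ 0.93678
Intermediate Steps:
(904 + 2089)/(-1*671 + 3866) = 2993/(-671 + 3866) = 2993/3195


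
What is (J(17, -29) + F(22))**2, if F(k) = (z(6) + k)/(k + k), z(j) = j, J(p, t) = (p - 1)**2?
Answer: 7969329/121 ≈ 65862.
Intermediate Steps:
J(p, t) = (-1 + p)**2
F(k) = (6 + k)/(2*k) (F(k) = (6 + k)/(k + k) = (6 + k)/((2*k)) = (6 + k)*(1/(2*k)) = (6 + k)/(2*k))
(J(17, -29) + F(22))**2 = ((-1 + 17)**2 + (1/2)*(6 + 22)/22)**2 = (16**2 + (1/2)*(1/22)*28)**2 = (256 + 7/11)**2 = (2823/11)**2 = 7969329/121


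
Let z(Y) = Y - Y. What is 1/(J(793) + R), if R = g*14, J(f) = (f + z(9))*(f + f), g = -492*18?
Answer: 1/1133714 ≈ 8.8206e-7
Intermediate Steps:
z(Y) = 0
g = -8856
J(f) = 2*f**2 (J(f) = (f + 0)*(f + f) = f*(2*f) = 2*f**2)
R = -123984 (R = -8856*14 = -123984)
1/(J(793) + R) = 1/(2*793**2 - 123984) = 1/(2*628849 - 123984) = 1/(1257698 - 123984) = 1/1133714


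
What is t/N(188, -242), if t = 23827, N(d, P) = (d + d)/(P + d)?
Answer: -643329/188 ≈ -3422.0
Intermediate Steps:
N(d, P) = 2*d/(P + d) (N(d, P) = (2*d)/(P + d) = 2*d/(P + d))
t/N(188, -242) = 23827/((2*188/(-242 + 188))) = 23827/((2*188/(-54))) = 23827/((2*188*(-1/54))) = 23827/(-188/27) = 23827*(-27/188) = -643329/188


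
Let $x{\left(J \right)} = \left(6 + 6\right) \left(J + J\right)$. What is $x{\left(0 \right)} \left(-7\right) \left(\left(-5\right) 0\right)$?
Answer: $0$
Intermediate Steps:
$x{\left(J \right)} = 24 J$ ($x{\left(J \right)} = 12 \cdot 2 J = 24 J$)
$x{\left(0 \right)} \left(-7\right) \left(\left(-5\right) 0\right) = 24 \cdot 0 \left(-7\right) \left(\left(-5\right) 0\right) = 0 \left(-7\right) 0 = 0 \cdot 0 = 0$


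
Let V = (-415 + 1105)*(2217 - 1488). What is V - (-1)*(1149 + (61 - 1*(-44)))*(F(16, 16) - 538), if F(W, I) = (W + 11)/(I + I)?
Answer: -2729343/16 ≈ -1.7058e+5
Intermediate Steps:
F(W, I) = (11 + W)/(2*I) (F(W, I) = (11 + W)/((2*I)) = (11 + W)*(1/(2*I)) = (11 + W)/(2*I))
V = 503010 (V = 690*729 = 503010)
V - (-1)*(1149 + (61 - 1*(-44)))*(F(16, 16) - 538) = 503010 - (-1)*(1149 + (61 - 1*(-44)))*((½)*(11 + 16)/16 - 538) = 503010 - (-1)*(1149 + (61 + 44))*((½)*(1/16)*27 - 538) = 503010 - (-1)*(1149 + 105)*(27/32 - 538) = 503010 - (-1)*1254*(-17189/32) = 503010 - (-1)*(-10777503)/16 = 503010 - 1*10777503/16 = 503010 - 10777503/16 = -2729343/16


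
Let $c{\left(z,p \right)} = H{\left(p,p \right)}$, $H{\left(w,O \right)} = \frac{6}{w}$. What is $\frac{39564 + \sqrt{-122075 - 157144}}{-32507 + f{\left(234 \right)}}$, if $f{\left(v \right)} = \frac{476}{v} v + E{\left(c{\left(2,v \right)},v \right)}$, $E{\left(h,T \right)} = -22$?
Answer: $- \frac{5652}{4579} - \frac{i \sqrt{279219}}{32053} \approx -1.2343 - 0.016486 i$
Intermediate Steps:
$c{\left(z,p \right)} = \frac{6}{p}$
$f{\left(v \right)} = 454$ ($f{\left(v \right)} = \frac{476}{v} v - 22 = 476 - 22 = 454$)
$\frac{39564 + \sqrt{-122075 - 157144}}{-32507 + f{\left(234 \right)}} = \frac{39564 + \sqrt{-122075 - 157144}}{-32507 + 454} = \frac{39564 + \sqrt{-279219}}{-32053} = \left(39564 + i \sqrt{279219}\right) \left(- \frac{1}{32053}\right) = - \frac{5652}{4579} - \frac{i \sqrt{279219}}{32053}$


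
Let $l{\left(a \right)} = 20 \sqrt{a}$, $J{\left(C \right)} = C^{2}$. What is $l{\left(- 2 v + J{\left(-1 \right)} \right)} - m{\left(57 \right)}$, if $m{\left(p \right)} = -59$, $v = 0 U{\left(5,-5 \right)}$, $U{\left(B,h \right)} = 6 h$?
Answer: $79$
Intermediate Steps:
$v = 0$ ($v = 0 \cdot 6 \left(-5\right) = 0 \left(-30\right) = 0$)
$l{\left(- 2 v + J{\left(-1 \right)} \right)} - m{\left(57 \right)} = 20 \sqrt{\left(-2\right) 0 + \left(-1\right)^{2}} - -59 = 20 \sqrt{0 + 1} + 59 = 20 \sqrt{1} + 59 = 20 \cdot 1 + 59 = 20 + 59 = 79$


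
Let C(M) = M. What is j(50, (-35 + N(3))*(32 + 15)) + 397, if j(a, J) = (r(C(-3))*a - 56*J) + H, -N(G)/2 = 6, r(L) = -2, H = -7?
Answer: 123994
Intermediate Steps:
N(G) = -12 (N(G) = -2*6 = -12)
j(a, J) = -7 - 56*J - 2*a (j(a, J) = (-2*a - 56*J) - 7 = (-56*J - 2*a) - 7 = -7 - 56*J - 2*a)
j(50, (-35 + N(3))*(32 + 15)) + 397 = (-7 - 56*(-35 - 12)*(32 + 15) - 2*50) + 397 = (-7 - (-2632)*47 - 100) + 397 = (-7 - 56*(-2209) - 100) + 397 = (-7 + 123704 - 100) + 397 = 123597 + 397 = 123994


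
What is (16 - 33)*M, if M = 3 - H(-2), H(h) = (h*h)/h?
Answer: -85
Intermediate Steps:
H(h) = h (H(h) = h²/h = h)
M = 5 (M = 3 - 1*(-2) = 3 + 2 = 5)
(16 - 33)*M = (16 - 33)*5 = -17*5 = -85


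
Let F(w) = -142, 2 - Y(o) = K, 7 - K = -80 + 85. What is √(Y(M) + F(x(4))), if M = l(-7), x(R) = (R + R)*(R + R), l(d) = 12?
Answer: I*√142 ≈ 11.916*I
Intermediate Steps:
K = 2 (K = 7 - (-80 + 85) = 7 - 1*5 = 7 - 5 = 2)
x(R) = 4*R² (x(R) = (2*R)*(2*R) = 4*R²)
M = 12
Y(o) = 0 (Y(o) = 2 - 1*2 = 2 - 2 = 0)
√(Y(M) + F(x(4))) = √(0 - 142) = √(-142) = I*√142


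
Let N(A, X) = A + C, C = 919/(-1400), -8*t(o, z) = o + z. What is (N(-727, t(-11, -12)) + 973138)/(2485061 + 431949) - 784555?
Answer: -3203975331395519/4083814000 ≈ -7.8456e+5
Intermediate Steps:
t(o, z) = -o/8 - z/8 (t(o, z) = -(o + z)/8 = -o/8 - z/8)
C = -919/1400 (C = 919*(-1/1400) = -919/1400 ≈ -0.65643)
N(A, X) = -919/1400 + A (N(A, X) = A - 919/1400 = -919/1400 + A)
(N(-727, t(-11, -12)) + 973138)/(2485061 + 431949) - 784555 = ((-919/1400 - 727) + 973138)/(2485061 + 431949) - 784555 = (-1018719/1400 + 973138)/2917010 - 784555 = (1361374481/1400)*(1/2917010) - 784555 = 1361374481/4083814000 - 784555 = -3203975331395519/4083814000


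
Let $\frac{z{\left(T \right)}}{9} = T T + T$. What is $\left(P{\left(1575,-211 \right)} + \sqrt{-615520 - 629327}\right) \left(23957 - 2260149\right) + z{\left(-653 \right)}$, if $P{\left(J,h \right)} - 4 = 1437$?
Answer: $-3218520868 - 2236192 i \sqrt{1244847} \approx -3.2185 \cdot 10^{9} - 2.495 \cdot 10^{9} i$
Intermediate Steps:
$P{\left(J,h \right)} = 1441$ ($P{\left(J,h \right)} = 4 + 1437 = 1441$)
$z{\left(T \right)} = 9 T + 9 T^{2}$ ($z{\left(T \right)} = 9 \left(T T + T\right) = 9 \left(T^{2} + T\right) = 9 \left(T + T^{2}\right) = 9 T + 9 T^{2}$)
$\left(P{\left(1575,-211 \right)} + \sqrt{-615520 - 629327}\right) \left(23957 - 2260149\right) + z{\left(-653 \right)} = \left(1441 + \sqrt{-615520 - 629327}\right) \left(23957 - 2260149\right) + 9 \left(-653\right) \left(1 - 653\right) = \left(1441 + \sqrt{-1244847}\right) \left(-2236192\right) + 9 \left(-653\right) \left(-652\right) = \left(1441 + i \sqrt{1244847}\right) \left(-2236192\right) + 3831804 = \left(-3222352672 - 2236192 i \sqrt{1244847}\right) + 3831804 = -3218520868 - 2236192 i \sqrt{1244847}$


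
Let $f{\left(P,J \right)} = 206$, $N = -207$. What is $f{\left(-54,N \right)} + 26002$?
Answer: $26208$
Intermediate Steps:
$f{\left(-54,N \right)} + 26002 = 206 + 26002 = 26208$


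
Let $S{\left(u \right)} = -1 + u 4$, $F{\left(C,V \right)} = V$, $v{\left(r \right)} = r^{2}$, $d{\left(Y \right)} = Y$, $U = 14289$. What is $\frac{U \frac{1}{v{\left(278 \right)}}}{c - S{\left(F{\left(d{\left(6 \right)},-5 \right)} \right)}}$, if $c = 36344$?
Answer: $\frac{14289}{2810432660} \approx 5.0843 \cdot 10^{-6}$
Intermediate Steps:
$S{\left(u \right)} = -1 + 4 u$
$\frac{U \frac{1}{v{\left(278 \right)}}}{c - S{\left(F{\left(d{\left(6 \right)},-5 \right)} \right)}} = \frac{14289 \frac{1}{278^{2}}}{36344 - \left(-1 + 4 \left(-5\right)\right)} = \frac{14289 \cdot \frac{1}{77284}}{36344 - \left(-1 - 20\right)} = \frac{14289 \cdot \frac{1}{77284}}{36344 - -21} = \frac{14289}{77284 \left(36344 + 21\right)} = \frac{14289}{77284 \cdot 36365} = \frac{14289}{77284} \cdot \frac{1}{36365} = \frac{14289}{2810432660}$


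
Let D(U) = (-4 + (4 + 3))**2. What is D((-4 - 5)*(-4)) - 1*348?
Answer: -339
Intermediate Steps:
D(U) = 9 (D(U) = (-4 + 7)**2 = 3**2 = 9)
D((-4 - 5)*(-4)) - 1*348 = 9 - 1*348 = 9 - 348 = -339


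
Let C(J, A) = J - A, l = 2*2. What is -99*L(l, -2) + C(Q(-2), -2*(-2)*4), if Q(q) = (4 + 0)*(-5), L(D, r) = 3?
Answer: -333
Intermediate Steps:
l = 4
Q(q) = -20 (Q(q) = 4*(-5) = -20)
-99*L(l, -2) + C(Q(-2), -2*(-2)*4) = -99*3 + (-20 - (-2*(-2))*4) = -297 + (-20 - 4*4) = -297 + (-20 - 1*16) = -297 + (-20 - 16) = -297 - 36 = -333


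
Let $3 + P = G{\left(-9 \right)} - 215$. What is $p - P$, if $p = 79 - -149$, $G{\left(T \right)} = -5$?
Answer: $451$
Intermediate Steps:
$P = -223$ ($P = -3 - 220 = -223$)
$p = 228$ ($p = 79 + 149 = 228$)
$p - P = 228 - -223 = 228 + 223 = 451$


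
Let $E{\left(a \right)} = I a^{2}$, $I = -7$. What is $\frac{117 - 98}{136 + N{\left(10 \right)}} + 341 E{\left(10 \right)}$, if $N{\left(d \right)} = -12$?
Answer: $- \frac{29598781}{124} \approx -2.387 \cdot 10^{5}$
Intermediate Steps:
$E{\left(a \right)} = - 7 a^{2}$
$\frac{117 - 98}{136 + N{\left(10 \right)}} + 341 E{\left(10 \right)} = \frac{117 - 98}{136 - 12} + 341 \left(- 7 \cdot 10^{2}\right) = \frac{19}{124} + 341 \left(\left(-7\right) 100\right) = 19 \cdot \frac{1}{124} + 341 \left(-700\right) = \frac{19}{124} - 238700 = - \frac{29598781}{124}$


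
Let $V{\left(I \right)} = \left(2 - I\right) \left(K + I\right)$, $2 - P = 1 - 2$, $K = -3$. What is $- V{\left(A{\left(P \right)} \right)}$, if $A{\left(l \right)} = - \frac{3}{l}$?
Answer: $12$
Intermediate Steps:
$P = 3$ ($P = 2 - \left(1 - 2\right) = 2 - -1 = 2 + 1 = 3$)
$V{\left(I \right)} = \left(-3 + I\right) \left(2 - I\right)$ ($V{\left(I \right)} = \left(2 - I\right) \left(-3 + I\right) = \left(-3 + I\right) \left(2 - I\right)$)
$- V{\left(A{\left(P \right)} \right)} = - (-6 - \left(- \frac{3}{3}\right)^{2} + 5 \left(- \frac{3}{3}\right)) = - (-6 - \left(\left(-3\right) \frac{1}{3}\right)^{2} + 5 \left(\left(-3\right) \frac{1}{3}\right)) = - (-6 - \left(-1\right)^{2} + 5 \left(-1\right)) = - (-6 - 1 - 5) = \left(-1\right) \left(-12\right) = 12$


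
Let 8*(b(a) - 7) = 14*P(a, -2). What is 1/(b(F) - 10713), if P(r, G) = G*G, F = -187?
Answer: -1/10699 ≈ -9.3467e-5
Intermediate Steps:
P(r, G) = G**2
b(a) = 14 (b(a) = 7 + (14*(-2)**2)/8 = 7 + (14*4)/8 = 7 + (1/8)*56 = 7 + 7 = 14)
1/(b(F) - 10713) = 1/(14 - 10713) = 1/(-10699) = -1/10699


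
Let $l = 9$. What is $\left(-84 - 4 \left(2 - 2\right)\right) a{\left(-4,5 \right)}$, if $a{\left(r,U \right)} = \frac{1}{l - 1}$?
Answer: $- \frac{21}{2} \approx -10.5$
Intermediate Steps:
$a{\left(r,U \right)} = \frac{1}{8}$ ($a{\left(r,U \right)} = \frac{1}{9 - 1} = \frac{1}{8}$)
$\left(-84 - 4 \left(2 - 2\right)\right) a{\left(-4,5 \right)} = \left(-84 - 4 \left(2 - 2\right)\right) \frac{1}{8} = \left(-84 - 0\right) \frac{1}{8} = \left(-84 + 0\right) \frac{1}{8} = \left(-84\right) \frac{1}{8} = - \frac{21}{2}$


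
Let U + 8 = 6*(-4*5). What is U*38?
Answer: -4864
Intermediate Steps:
U = -128 (U = -8 + 6*(-4*5) = -8 + 6*(-20) = -8 - 120 = -128)
U*38 = -128*38 = -4864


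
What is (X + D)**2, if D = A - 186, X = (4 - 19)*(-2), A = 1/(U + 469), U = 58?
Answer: 6758648521/277729 ≈ 24335.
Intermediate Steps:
A = 1/527 (A = 1/(58 + 469) = 1/527 ≈ 0.0018975)
X = 30 (X = -15*(-2) = 30)
D = -98021/527 (D = 1/527 - 186 = -98021/527 ≈ -186.00)
(X + D)**2 = (30 - 98021/527)**2 = (-82211/527)**2 = 6758648521/277729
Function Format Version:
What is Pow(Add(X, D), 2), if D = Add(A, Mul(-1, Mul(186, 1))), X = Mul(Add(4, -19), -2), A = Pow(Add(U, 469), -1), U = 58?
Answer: Rational(6758648521, 277729) ≈ 24335.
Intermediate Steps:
A = Rational(1, 527) (A = Pow(Add(58, 469), -1) = Pow(527, -1) = Rational(1, 527) ≈ 0.0018975)
X = 30 (X = Mul(-15, -2) = 30)
D = Rational(-98021, 527) (D = Add(Rational(1, 527), Mul(-1, Mul(186, 1))) = Add(Rational(1, 527), Mul(-1, 186)) = Add(Rational(1, 527), -186) = Rational(-98021, 527) ≈ -186.00)
Pow(Add(X, D), 2) = Pow(Add(30, Rational(-98021, 527)), 2) = Pow(Rational(-82211, 527), 2) = Rational(6758648521, 277729)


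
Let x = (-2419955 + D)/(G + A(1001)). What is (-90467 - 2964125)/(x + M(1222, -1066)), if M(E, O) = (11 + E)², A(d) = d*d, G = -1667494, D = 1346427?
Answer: -2032809593856/1011742761005 ≈ -2.0092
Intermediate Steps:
A(d) = d²
x = 1073528/665493 (x = (-2419955 + 1346427)/(-1667494 + 1001²) = -1073528/(-1667494 + 1002001) = -1073528/(-665493) = -1073528*(-1/665493) = 1073528/665493 ≈ 1.6131)
(-90467 - 2964125)/(x + M(1222, -1066)) = (-90467 - 2964125)/(1073528/665493 + (11 + 1222)²) = -3054592/(1073528/665493 + 1233²) = -3054592/(1073528/665493 + 1520289) = -3054592/1011742761005/665493 = -3054592*665493/1011742761005 = -2032809593856/1011742761005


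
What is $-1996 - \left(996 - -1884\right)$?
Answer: $-4876$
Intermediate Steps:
$-1996 - \left(996 - -1884\right) = -1996 - \left(996 + 1884\right) = -1996 - 2880 = -4876$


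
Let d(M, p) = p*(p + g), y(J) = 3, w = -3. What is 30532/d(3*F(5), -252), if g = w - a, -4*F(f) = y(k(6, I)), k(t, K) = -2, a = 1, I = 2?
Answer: 7633/16128 ≈ 0.47328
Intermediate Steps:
F(f) = -¾ (F(f) = -¼*3 = -¾)
g = -4 (g = -3 - 1*1 = -3 - 1 = -4)
d(M, p) = p*(-4 + p) (d(M, p) = p*(p - 4) = p*(-4 + p))
30532/d(3*F(5), -252) = 30532/((-252*(-4 - 252))) = 30532/((-252*(-256))) = 30532/64512 = 30532*(1/64512) = 7633/16128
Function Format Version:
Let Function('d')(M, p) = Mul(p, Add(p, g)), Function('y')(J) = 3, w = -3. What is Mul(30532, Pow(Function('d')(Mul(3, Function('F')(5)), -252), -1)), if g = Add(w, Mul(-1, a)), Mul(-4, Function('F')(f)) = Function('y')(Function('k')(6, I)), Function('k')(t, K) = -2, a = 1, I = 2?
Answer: Rational(7633, 16128) ≈ 0.47328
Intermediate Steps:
Function('F')(f) = Rational(-3, 4) (Function('F')(f) = Mul(Rational(-1, 4), 3) = Rational(-3, 4))
g = -4 (g = Add(-3, Mul(-1, 1)) = Add(-3, -1) = -4)
Function('d')(M, p) = Mul(p, Add(-4, p)) (Function('d')(M, p) = Mul(p, Add(p, -4)) = Mul(p, Add(-4, p)))
Mul(30532, Pow(Function('d')(Mul(3, Function('F')(5)), -252), -1)) = Mul(30532, Pow(Mul(-252, Add(-4, -252)), -1)) = Mul(30532, Pow(Mul(-252, -256), -1)) = Mul(30532, Pow(64512, -1)) = Mul(30532, Rational(1, 64512)) = Rational(7633, 16128)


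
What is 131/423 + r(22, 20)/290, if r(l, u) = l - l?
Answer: 131/423 ≈ 0.30969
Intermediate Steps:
r(l, u) = 0
131/423 + r(22, 20)/290 = 131/423 + 0/290 = 131*(1/423) + 0*(1/290) = 131/423 + 0 = 131/423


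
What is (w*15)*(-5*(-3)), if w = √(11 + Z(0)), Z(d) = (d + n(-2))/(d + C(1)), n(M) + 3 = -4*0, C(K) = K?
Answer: 450*√2 ≈ 636.40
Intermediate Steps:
n(M) = -3 (n(M) = -3 - 4*0 = -3 + 0 = -3)
Z(d) = (-3 + d)/(1 + d) (Z(d) = (d - 3)/(d + 1) = (-3 + d)/(1 + d))
w = 2*√2 (w = √(11 + (-3 + 0)/(1 + 0)) = √(11 - 3/1) = √(11 + 1*(-3)) = √(11 - 3) = √8 = 2*√2 ≈ 2.8284)
(w*15)*(-5*(-3)) = ((2*√2)*15)*(-5*(-3)) = (30*√2)*15 = 450*√2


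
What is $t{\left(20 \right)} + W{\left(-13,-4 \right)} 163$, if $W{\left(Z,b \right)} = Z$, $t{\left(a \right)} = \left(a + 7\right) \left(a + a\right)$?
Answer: $-1039$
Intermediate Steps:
$t{\left(a \right)} = 2 a \left(7 + a\right)$ ($t{\left(a \right)} = \left(7 + a\right) 2 a = 2 a \left(7 + a\right)$)
$t{\left(20 \right)} + W{\left(-13,-4 \right)} 163 = 2 \cdot 20 \left(7 + 20\right) - 2119 = 2 \cdot 20 \cdot 27 - 2119 = 1080 - 2119 = -1039$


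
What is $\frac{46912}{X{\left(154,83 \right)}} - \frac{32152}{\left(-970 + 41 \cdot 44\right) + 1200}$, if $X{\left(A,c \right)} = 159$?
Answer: $\frac{15051140}{53901} \approx 279.24$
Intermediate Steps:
$\frac{46912}{X{\left(154,83 \right)}} - \frac{32152}{\left(-970 + 41 \cdot 44\right) + 1200} = \frac{46912}{159} - \frac{32152}{\left(-970 + 41 \cdot 44\right) + 1200} = 46912 \cdot \frac{1}{159} - \frac{32152}{\left(-970 + 1804\right) + 1200} = \frac{46912}{159} - \frac{32152}{834 + 1200} = \frac{46912}{159} - \frac{32152}{2034} = \frac{46912}{159} - \frac{16076}{1017} = \frac{15051140}{53901}$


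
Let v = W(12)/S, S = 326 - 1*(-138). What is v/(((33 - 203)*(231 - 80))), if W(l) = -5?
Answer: 1/2382176 ≈ 4.1978e-7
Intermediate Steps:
S = 464 (S = 326 + 138 = 464)
v = -5/464 ≈ -0.010776
v/(((33 - 203)*(231 - 80))) = -5*1/((33 - 203)*(231 - 80))/464 = -5/(464*((-170*151))) = -5/464/(-25670) = -5/464*(-1/25670) = 1/2382176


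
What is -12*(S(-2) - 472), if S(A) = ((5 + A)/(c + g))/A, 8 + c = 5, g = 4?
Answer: 5682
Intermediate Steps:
c = -3 (c = -8 + 5 = -3)
S(A) = (5 + A)/A (S(A) = ((5 + A)/(-3 + 4))/A = ((5 + A)/1)/A = ((5 + A)*1)/A = (5 + A)/A)
-12*(S(-2) - 472) = -12*((5 - 2)/(-2) - 472) = -12*(-½*3 - 472) = -12*(-3/2 - 472) = -12*(-947/2) = 5682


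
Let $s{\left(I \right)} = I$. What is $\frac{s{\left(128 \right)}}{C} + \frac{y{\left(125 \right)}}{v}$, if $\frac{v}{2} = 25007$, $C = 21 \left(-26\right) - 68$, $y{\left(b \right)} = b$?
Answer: $- \frac{3162521}{15354298} \approx -0.20597$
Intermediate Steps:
$C = -614$ ($C = -546 - 68 = -614$)
$v = 50014$ ($v = 2 \cdot 25007 = 50014$)
$\frac{s{\left(128 \right)}}{C} + \frac{y{\left(125 \right)}}{v} = \frac{128}{-614} + \frac{125}{50014} = 128 \left(- \frac{1}{614}\right) + 125 \cdot \frac{1}{50014} = - \frac{64}{307} + \frac{125}{50014} = - \frac{3162521}{15354298}$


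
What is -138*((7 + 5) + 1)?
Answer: -1794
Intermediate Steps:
-138*((7 + 5) + 1) = -138*(12 + 1) = -138*13 = -23*78 = -1794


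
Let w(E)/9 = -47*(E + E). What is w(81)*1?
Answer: -68526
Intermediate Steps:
w(E) = -846*E (w(E) = 9*(-47*(E + E)) = 9*(-94*E) = -846*E)
w(81)*1 = -846*81*1 = -68526*1 = -68526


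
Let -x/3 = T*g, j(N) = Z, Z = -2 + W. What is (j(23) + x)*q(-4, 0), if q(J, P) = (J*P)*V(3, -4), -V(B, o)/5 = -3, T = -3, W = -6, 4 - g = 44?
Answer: 0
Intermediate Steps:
g = -40 (g = 4 - 1*44 = 4 - 44 = -40)
V(B, o) = 15 (V(B, o) = -5*(-3) = 15)
q(J, P) = 15*J*P (q(J, P) = (J*P)*15 = 15*J*P)
Z = -8 (Z = -2 - 6 = -8)
j(N) = -8
x = -360 (x = -(-9)*(-40) = -3*120 = -360)
(j(23) + x)*q(-4, 0) = (-8 - 360)*(15*(-4)*0) = -368*0 = 0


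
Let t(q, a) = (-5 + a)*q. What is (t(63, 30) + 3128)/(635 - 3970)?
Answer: -4703/3335 ≈ -1.4102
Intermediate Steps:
t(q, a) = q*(-5 + a)
(t(63, 30) + 3128)/(635 - 3970) = (63*(-5 + 30) + 3128)/(635 - 3970) = (63*25 + 3128)/(-3335) = (1575 + 3128)*(-1/3335) = 4703*(-1/3335) = -4703/3335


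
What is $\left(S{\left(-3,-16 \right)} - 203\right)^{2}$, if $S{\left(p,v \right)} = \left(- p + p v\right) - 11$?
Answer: $26569$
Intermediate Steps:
$S{\left(p,v \right)} = -11 - p + p v$
$\left(S{\left(-3,-16 \right)} - 203\right)^{2} = \left(\left(-11 - -3 - -48\right) - 203\right)^{2} = \left(\left(-11 + 3 + 48\right) - 203\right)^{2} = \left(40 - 203\right)^{2} = \left(-163\right)^{2} = 26569$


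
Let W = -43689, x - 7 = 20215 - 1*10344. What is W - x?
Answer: -53567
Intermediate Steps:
x = 9878 (x = 7 + (20215 - 1*10344) = 7 + (20215 - 10344) = 7 + 9871 = 9878)
W - x = -43689 - 1*9878 = -43689 - 9878 = -53567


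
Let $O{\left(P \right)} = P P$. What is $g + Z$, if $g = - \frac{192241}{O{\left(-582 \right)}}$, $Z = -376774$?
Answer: $- \frac{127622588617}{338724} \approx -3.7677 \cdot 10^{5}$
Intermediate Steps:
$O{\left(P \right)} = P^{2}$
$g = - \frac{192241}{338724}$ ($g = - \frac{192241}{\left(-582\right)^{2}} = - \frac{192241}{338724} \approx -0.56754$)
$g + Z = - \frac{192241}{338724} - 376774 = - \frac{127622588617}{338724}$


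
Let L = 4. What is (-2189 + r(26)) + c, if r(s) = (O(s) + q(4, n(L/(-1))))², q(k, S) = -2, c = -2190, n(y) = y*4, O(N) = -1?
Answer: -4370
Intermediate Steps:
n(y) = 4*y
r(s) = 9 (r(s) = (-1 - 2)² = (-3)² = 9)
(-2189 + r(26)) + c = (-2189 + 9) - 2190 = -2180 - 2190 = -4370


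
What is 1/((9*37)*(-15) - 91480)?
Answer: -1/96475 ≈ -1.0365e-5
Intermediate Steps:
1/((9*37)*(-15) - 91480) = 1/(333*(-15) - 91480) = 1/(-4995 - 91480) = 1/(-96475) = -1/96475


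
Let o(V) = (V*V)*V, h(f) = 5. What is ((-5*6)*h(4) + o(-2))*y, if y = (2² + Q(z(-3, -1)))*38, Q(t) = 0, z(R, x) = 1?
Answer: -24016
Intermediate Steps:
o(V) = V³ (o(V) = V²*V = V³)
y = 152 (y = (2² + 0)*38 = (4 + 0)*38 = 4*38 = 152)
((-5*6)*h(4) + o(-2))*y = (-5*6*5 + (-2)³)*152 = (-30*5 - 8)*152 = (-150 - 8)*152 = -158*152 = -24016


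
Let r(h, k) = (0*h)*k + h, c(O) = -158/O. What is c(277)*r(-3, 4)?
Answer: 474/277 ≈ 1.7112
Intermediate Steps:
r(h, k) = h (r(h, k) = 0*k + h = 0 + h = h)
c(277)*r(-3, 4) = -158/277*(-3) = 474/277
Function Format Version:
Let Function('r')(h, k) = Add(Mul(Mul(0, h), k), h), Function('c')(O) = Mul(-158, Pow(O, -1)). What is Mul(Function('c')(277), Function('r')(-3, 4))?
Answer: Rational(474, 277) ≈ 1.7112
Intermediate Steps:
Function('r')(h, k) = h (Function('r')(h, k) = Add(Mul(0, k), h) = Add(0, h) = h)
Mul(Function('c')(277), Function('r')(-3, 4)) = Mul(Mul(-158, Pow(277, -1)), -3) = Mul(Mul(-158, Rational(1, 277)), -3) = Mul(Rational(-158, 277), -3) = Rational(474, 277)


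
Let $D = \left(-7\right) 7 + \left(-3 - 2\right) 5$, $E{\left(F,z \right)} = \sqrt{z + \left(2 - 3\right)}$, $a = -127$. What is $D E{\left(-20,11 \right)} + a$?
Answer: $-127 - 74 \sqrt{10} \approx -361.01$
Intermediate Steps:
$E{\left(F,z \right)} = \sqrt{-1 + z}$ ($E{\left(F,z \right)} = \sqrt{z + \left(2 - 3\right)} = \sqrt{z - 1} = \sqrt{-1 + z}$)
$D = -74$ ($D = -49 - 25 = -74$)
$D E{\left(-20,11 \right)} + a = - 74 \sqrt{-1 + 11} - 127 = - 74 \sqrt{10} - 127 = -127 - 74 \sqrt{10}$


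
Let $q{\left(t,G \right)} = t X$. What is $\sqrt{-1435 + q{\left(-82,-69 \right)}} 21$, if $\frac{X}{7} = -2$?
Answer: $21 i \sqrt{287} \approx 355.76 i$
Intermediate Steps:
$X = -14$ ($X = 7 \left(-2\right) = -14$)
$q{\left(t,G \right)} = - 14 t$ ($q{\left(t,G \right)} = t \left(-14\right) = - 14 t$)
$\sqrt{-1435 + q{\left(-82,-69 \right)}} 21 = \sqrt{-1435 - -1148} \cdot 21 = \sqrt{-1435 + 1148} \cdot 21 = \sqrt{-287} \cdot 21 = i \sqrt{287} \cdot 21 = 21 i \sqrt{287}$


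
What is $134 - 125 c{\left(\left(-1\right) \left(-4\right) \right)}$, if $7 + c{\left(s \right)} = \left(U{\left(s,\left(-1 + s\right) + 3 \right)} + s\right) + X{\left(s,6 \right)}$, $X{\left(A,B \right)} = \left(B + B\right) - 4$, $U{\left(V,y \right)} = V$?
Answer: $-991$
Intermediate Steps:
$X{\left(A,B \right)} = -4 + 2 B$ ($X{\left(A,B \right)} = 2 B - 4 = -4 + 2 B$)
$c{\left(s \right)} = 1 + 2 s$ ($c{\left(s \right)} = -7 + \left(\left(s + s\right) + \left(-4 + 2 \cdot 6\right)\right) = -7 + \left(2 s + \left(-4 + 12\right)\right) = -7 + \left(2 s + 8\right) = -7 + \left(8 + 2 s\right) = 1 + 2 s$)
$134 - 125 c{\left(\left(-1\right) \left(-4\right) \right)} = 134 - 125 \left(1 + 2 \left(\left(-1\right) \left(-4\right)\right)\right) = 134 - 125 \left(1 + 2 \cdot 4\right) = 134 - 125 \left(1 + 8\right) = 134 - 1125 = -991$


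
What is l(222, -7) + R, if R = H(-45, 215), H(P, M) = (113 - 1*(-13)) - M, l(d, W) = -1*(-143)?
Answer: 54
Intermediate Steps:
l(d, W) = 143
H(P, M) = 126 - M (H(P, M) = (113 + 13) - M = 126 - M)
R = -89 (R = 126 - 1*215 = 126 - 215 = -89)
l(222, -7) + R = 143 - 89 = 54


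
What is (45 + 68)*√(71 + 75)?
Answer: 113*√146 ≈ 1365.4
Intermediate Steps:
(45 + 68)*√(71 + 75) = 113*√146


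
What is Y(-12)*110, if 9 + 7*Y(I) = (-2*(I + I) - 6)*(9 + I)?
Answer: -14850/7 ≈ -2121.4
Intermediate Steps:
Y(I) = -9/7 + (-6 - 4*I)*(9 + I)/7 (Y(I) = -9/7 + ((-2*(I + I) - 6)*(9 + I))/7 = -9/7 + ((-4*I - 6)*(9 + I))/7 = -9/7 + ((-6 - 4*I)*(9 + I))/7 = -9/7 + (-6 - 4*I)*(9 + I)/7)
Y(-12)*110 = (-9 - 6*(-12) - 4/7*(-12)**2)*110 = (-9 + 72 - 4/7*144)*110 = (-9 + 72 - 576/7)*110 = -135/7*110 = -14850/7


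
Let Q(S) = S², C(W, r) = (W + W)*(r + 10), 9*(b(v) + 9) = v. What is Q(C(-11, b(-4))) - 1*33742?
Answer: -2721002/81 ≈ -33593.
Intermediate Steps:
b(v) = -9 + v/9
C(W, r) = 2*W*(10 + r) (C(W, r) = (2*W)*(10 + r) = 2*W*(10 + r))
Q(C(-11, b(-4))) - 1*33742 = (2*(-11)*(10 + (-9 + (⅑)*(-4))))² - 1*33742 = (2*(-11)*(10 + (-9 - 4/9)))² - 33742 = (2*(-11)*(10 - 85/9))² - 33742 = (2*(-11)*(5/9))² - 33742 = (-110/9)² - 33742 = 12100/81 - 33742 = -2721002/81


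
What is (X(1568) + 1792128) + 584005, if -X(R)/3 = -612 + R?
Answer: 2373265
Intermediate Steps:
X(R) = 1836 - 3*R (X(R) = -3*(-612 + R) = 1836 - 3*R)
(X(1568) + 1792128) + 584005 = ((1836 - 3*1568) + 1792128) + 584005 = ((1836 - 4704) + 1792128) + 584005 = (-2868 + 1792128) + 584005 = 1789260 + 584005 = 2373265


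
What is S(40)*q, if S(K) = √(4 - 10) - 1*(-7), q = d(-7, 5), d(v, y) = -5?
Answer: -35 - 5*I*√6 ≈ -35.0 - 12.247*I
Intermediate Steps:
q = -5
S(K) = 7 + I*√6 (S(K) = √(-6) + 7 = I*√6 + 7 = 7 + I*√6)
S(40)*q = (7 + I*√6)*(-5) = -35 - 5*I*√6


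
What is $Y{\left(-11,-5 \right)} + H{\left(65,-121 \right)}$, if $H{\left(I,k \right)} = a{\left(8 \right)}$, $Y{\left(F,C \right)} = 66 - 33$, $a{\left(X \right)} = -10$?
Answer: $23$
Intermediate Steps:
$Y{\left(F,C \right)} = 33$
$H{\left(I,k \right)} = -10$
$Y{\left(-11,-5 \right)} + H{\left(65,-121 \right)} = 33 - 10 = 23$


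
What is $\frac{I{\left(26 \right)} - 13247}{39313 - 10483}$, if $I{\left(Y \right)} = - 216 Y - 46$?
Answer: $- \frac{6303}{9610} \approx -0.65588$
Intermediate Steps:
$I{\left(Y \right)} = -46 - 216 Y$
$\frac{I{\left(26 \right)} - 13247}{39313 - 10483} = \frac{\left(-46 - 5616\right) - 13247}{39313 - 10483} = \frac{\left(-46 - 5616\right) - 13247}{28830} = \left(-5662 - 13247\right) \frac{1}{28830} = \left(-18909\right) \frac{1}{28830} = - \frac{6303}{9610}$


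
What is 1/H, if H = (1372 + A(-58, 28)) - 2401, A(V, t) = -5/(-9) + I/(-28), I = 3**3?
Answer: -252/259411 ≈ -0.00097143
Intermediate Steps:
I = 27
A(V, t) = -103/252 (A(V, t) = -5/(-9) + 27/(-28) = -5*(-1/9) + 27*(-1/28) = 5/9 - 27/28 = -103/252)
H = -259411/252 (H = (1372 - 103/252) - 2401 = 345641/252 - 2401 = -259411/252 ≈ -1029.4)
1/H = 1/(-259411/252) = -252/259411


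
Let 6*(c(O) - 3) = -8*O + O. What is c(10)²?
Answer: 676/9 ≈ 75.111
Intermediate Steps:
c(O) = 3 - 7*O/6 (c(O) = 3 + (-8*O + O)/6 = 3 + (-7*O)/6 = 3 - 7*O/6)
c(10)² = (3 - 7/6*10)² = (3 - 35/3)² = (-26/3)² = 676/9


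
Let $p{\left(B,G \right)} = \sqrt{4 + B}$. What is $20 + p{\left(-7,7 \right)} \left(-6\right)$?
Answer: $20 - 6 i \sqrt{3} \approx 20.0 - 10.392 i$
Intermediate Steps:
$20 + p{\left(-7,7 \right)} \left(-6\right) = 20 + \sqrt{4 - 7} \left(-6\right) = 20 + \sqrt{-3} \left(-6\right) = 20 + i \sqrt{3} \left(-6\right) = 20 - 6 i \sqrt{3}$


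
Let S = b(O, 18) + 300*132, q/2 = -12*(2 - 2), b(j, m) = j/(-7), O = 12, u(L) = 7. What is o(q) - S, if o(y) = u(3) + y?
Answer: -277139/7 ≈ -39591.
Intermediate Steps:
b(j, m) = -j/7 (b(j, m) = j*(-⅐) = -j/7)
q = 0 (q = 2*(-12*(2 - 2)) = 2*(-12*0) = 2*0 = 0)
o(y) = 7 + y
S = 277188/7 (S = -⅐*12 + 300*132 = -12/7 + 39600 = 277188/7 ≈ 39598.)
o(q) - S = (7 + 0) - 1*277188/7 = 7 - 277188/7 = -277139/7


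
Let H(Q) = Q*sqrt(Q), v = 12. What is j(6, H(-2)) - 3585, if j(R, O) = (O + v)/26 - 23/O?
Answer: -46599/13 - 303*I*sqrt(2)/52 ≈ -3584.5 - 8.2405*I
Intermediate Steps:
H(Q) = Q**(3/2)
j(R, O) = 6/13 - 23/O + O/26 (j(R, O) = (O + 12)/26 - 23/O = (12 + O)*(1/26) - 23/O = (6/13 + O/26) - 23/O = 6/13 - 23/O + O/26)
j(6, H(-2)) - 3585 = (-598 + (-2)**(3/2)*(12 + (-2)**(3/2)))/(26*((-2)**(3/2))) - 3585 = (-598 + (-2*I*sqrt(2))*(12 - 2*I*sqrt(2)))/(26*((-2*I*sqrt(2)))) - 3585 = (I*sqrt(2)/4)*(-598 - 2*I*sqrt(2)*(12 - 2*I*sqrt(2)))/26 - 3585 = I*sqrt(2)*(-598 - 2*I*sqrt(2)*(12 - 2*I*sqrt(2)))/104 - 3585 = -3585 + I*sqrt(2)*(-598 - 2*I*sqrt(2)*(12 - 2*I*sqrt(2)))/104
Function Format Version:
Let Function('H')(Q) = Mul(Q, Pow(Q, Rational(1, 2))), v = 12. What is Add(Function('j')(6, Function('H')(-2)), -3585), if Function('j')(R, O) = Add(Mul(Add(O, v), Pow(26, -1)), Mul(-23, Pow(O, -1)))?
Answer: Add(Rational(-46599, 13), Mul(Rational(-303, 52), I, Pow(2, Rational(1, 2)))) ≈ Add(-3584.5, Mul(-8.2405, I))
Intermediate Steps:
Function('H')(Q) = Pow(Q, Rational(3, 2))
Function('j')(R, O) = Add(Rational(6, 13), Mul(-23, Pow(O, -1)), Mul(Rational(1, 26), O)) (Function('j')(R, O) = Add(Mul(Add(O, 12), Pow(26, -1)), Mul(-23, Pow(O, -1))) = Add(Mul(Add(12, O), Rational(1, 26)), Mul(-23, Pow(O, -1))) = Add(Add(Rational(6, 13), Mul(Rational(1, 26), O)), Mul(-23, Pow(O, -1))) = Add(Rational(6, 13), Mul(-23, Pow(O, -1)), Mul(Rational(1, 26), O)))
Add(Function('j')(6, Function('H')(-2)), -3585) = Add(Mul(Rational(1, 26), Pow(Pow(-2, Rational(3, 2)), -1), Add(-598, Mul(Pow(-2, Rational(3, 2)), Add(12, Pow(-2, Rational(3, 2)))))), -3585) = Add(Mul(Rational(1, 26), Pow(Mul(-2, I, Pow(2, Rational(1, 2))), -1), Add(-598, Mul(Mul(-2, I, Pow(2, Rational(1, 2))), Add(12, Mul(-2, I, Pow(2, Rational(1, 2))))))), -3585) = Add(Mul(Rational(1, 26), Mul(Rational(1, 4), I, Pow(2, Rational(1, 2))), Add(-598, Mul(-2, I, Pow(2, Rational(1, 2)), Add(12, Mul(-2, I, Pow(2, Rational(1, 2))))))), -3585) = Add(Mul(Rational(1, 104), I, Pow(2, Rational(1, 2)), Add(-598, Mul(-2, I, Pow(2, Rational(1, 2)), Add(12, Mul(-2, I, Pow(2, Rational(1, 2))))))), -3585) = Add(-3585, Mul(Rational(1, 104), I, Pow(2, Rational(1, 2)), Add(-598, Mul(-2, I, Pow(2, Rational(1, 2)), Add(12, Mul(-2, I, Pow(2, Rational(1, 2))))))))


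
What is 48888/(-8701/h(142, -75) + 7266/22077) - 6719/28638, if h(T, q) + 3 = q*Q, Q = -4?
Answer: -13248557581877/7848959850 ≈ -1687.9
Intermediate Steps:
h(T, q) = -3 - 4*q (h(T, q) = -3 + q*(-4) = -3 - 4*q)
48888/(-8701/h(142, -75) + 7266/22077) - 6719/28638 = 48888/(-8701/(-3 - 4*(-75)) + 7266/22077) - 6719/28638 = 48888/(-8701/(-3 + 300) + 7266*(1/22077)) - 6719*1/28638 = 48888/(-8701/297 + 2422/7359) - 6719/28638 = 48888/(-8701*1/297 + 2422/7359) - 6719/28638 = 48888/(-791/27 + 2422/7359) - 6719/28638 = 48888/(-1918525/66231) - 6719/28638 = 48888*(-66231/1918525) - 6719/28638 = -462557304/274075 - 6719/28638 = -13248557581877/7848959850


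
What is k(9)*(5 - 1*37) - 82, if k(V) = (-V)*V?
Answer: 2510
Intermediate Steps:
k(V) = -V**2
k(9)*(5 - 1*37) - 82 = (-1*9**2)*(5 - 1*37) - 82 = (-1*81)*(5 - 37) - 82 = -81*(-32) - 82 = 2592 - 82 = 2510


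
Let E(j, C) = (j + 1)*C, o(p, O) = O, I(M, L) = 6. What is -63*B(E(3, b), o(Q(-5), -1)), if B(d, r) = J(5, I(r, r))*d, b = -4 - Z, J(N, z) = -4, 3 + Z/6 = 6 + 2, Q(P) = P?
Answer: -34272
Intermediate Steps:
Z = 30 (Z = -18 + 6*(6 + 2) = -18 + 6*8 = -18 + 48 = 30)
b = -34 (b = -4 - 1*30 = -4 - 30 = -34)
E(j, C) = C*(1 + j) (E(j, C) = (1 + j)*C = C*(1 + j))
B(d, r) = -4*d
-63*B(E(3, b), o(Q(-5), -1)) = -(-252)*(-34*(1 + 3)) = -(-252)*(-34*4) = -(-252)*(-136) = -63*544 = -34272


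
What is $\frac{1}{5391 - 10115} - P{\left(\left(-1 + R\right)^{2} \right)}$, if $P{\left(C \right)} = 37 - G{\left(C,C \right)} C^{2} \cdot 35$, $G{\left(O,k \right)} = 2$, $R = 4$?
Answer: $\frac{26610291}{4724} \approx 5633.0$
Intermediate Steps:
$P{\left(C \right)} = 37 - 70 C^{2}$ ($P{\left(C \right)} = 37 - 2 C^{2} \cdot 35 = 37 - 70 C^{2}$)
$\frac{1}{5391 - 10115} - P{\left(\left(-1 + R\right)^{2} \right)} = \frac{1}{5391 - 10115} - \left(37 - 70 \left(\left(-1 + 4\right)^{2}\right)^{2}\right) = \frac{1}{-4724} - \left(37 - 70 \left(3^{2}\right)^{2}\right) = - \frac{1}{4724} - \left(37 - 70 \cdot 9^{2}\right) = - \frac{1}{4724} - \left(37 - 5670\right) = - \frac{1}{4724} - -5633 = - \frac{1}{4724} + 5633 = \frac{26610291}{4724}$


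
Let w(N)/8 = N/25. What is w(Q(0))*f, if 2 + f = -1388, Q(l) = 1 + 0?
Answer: -2224/5 ≈ -444.80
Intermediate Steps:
Q(l) = 1
w(N) = 8*N/25 (w(N) = 8*(N/25) = 8*N/25)
f = -1390 (f = -2 - 1388 = -1390)
w(Q(0))*f = ((8/25)*1)*(-1390) = (8/25)*(-1390) = -2224/5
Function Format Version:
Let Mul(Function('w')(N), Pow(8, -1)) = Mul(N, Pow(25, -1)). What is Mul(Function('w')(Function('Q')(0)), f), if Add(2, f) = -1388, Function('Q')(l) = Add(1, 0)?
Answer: Rational(-2224, 5) ≈ -444.80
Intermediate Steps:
Function('Q')(l) = 1
Function('w')(N) = Mul(Rational(8, 25), N) (Function('w')(N) = Mul(8, Mul(N, Pow(25, -1))) = Mul(8, Mul(N, Rational(1, 25))) = Mul(8, Mul(Rational(1, 25), N)) = Mul(Rational(8, 25), N))
f = -1390 (f = Add(-2, -1388) = -1390)
Mul(Function('w')(Function('Q')(0)), f) = Mul(Mul(Rational(8, 25), 1), -1390) = Mul(Rational(8, 25), -1390) = Rational(-2224, 5)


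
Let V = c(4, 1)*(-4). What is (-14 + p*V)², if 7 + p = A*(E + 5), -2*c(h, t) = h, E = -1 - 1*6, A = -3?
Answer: 484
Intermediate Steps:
E = -7 (E = -1 - 6 = -7)
c(h, t) = -h/2
V = 8 (V = -½*4*(-4) = -2*(-4) = 8)
p = -1 (p = -7 - 3*(-7 + 5) = -7 - 3*(-2) = -7 + 6 = -1)
(-14 + p*V)² = (-14 - 1*8)² = (-14 - 8)² = (-22)² = 484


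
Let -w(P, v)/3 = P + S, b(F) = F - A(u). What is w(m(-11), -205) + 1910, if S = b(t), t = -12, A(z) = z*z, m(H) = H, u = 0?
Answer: 1979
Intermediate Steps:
A(z) = z²
b(F) = F (b(F) = F - 1*0² = F - 1*0 = F + 0 = F)
S = -12
w(P, v) = 36 - 3*P (w(P, v) = -3*(P - 12) = -3*(-12 + P) = 36 - 3*P)
w(m(-11), -205) + 1910 = (36 - 3*(-11)) + 1910 = (36 + 33) + 1910 = 69 + 1910 = 1979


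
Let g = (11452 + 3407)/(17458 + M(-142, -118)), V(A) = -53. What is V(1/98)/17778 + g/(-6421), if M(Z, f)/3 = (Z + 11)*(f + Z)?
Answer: -10244632499/3414245335311 ≈ -0.0030006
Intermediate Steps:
M(Z, f) = 3*(11 + Z)*(Z + f) (M(Z, f) = 3*((Z + 11)*(f + Z)) = 3*((11 + Z)*(Z + f)) = 3*(11 + Z)*(Z + f))
g = 14859/119638 (g = (11452 + 3407)/(17458 + (3*(-142)² + 33*(-142) + 33*(-118) + 3*(-142)*(-118))) = 14859/(17458 + (3*20164 - 4686 - 3894 + 50268)) = 14859/(17458 + (60492 - 4686 - 3894 + 50268)) = 14859/(17458 + 102180) = 14859/119638 ≈ 0.12420)
V(1/98)/17778 + g/(-6421) = -53/17778 + (14859/119638)/(-6421) = -53*1/17778 + (14859/119638)*(-1/6421) = -53/17778 - 14859/768195598 = -10244632499/3414245335311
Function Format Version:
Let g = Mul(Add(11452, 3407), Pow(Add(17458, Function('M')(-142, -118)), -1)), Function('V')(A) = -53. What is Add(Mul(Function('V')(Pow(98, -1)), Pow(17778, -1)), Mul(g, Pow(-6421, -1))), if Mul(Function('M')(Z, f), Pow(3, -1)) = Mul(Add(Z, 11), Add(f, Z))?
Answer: Rational(-10244632499, 3414245335311) ≈ -0.0030006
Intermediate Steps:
Function('M')(Z, f) = Mul(3, Add(11, Z), Add(Z, f)) (Function('M')(Z, f) = Mul(3, Mul(Add(Z, 11), Add(f, Z))) = Mul(3, Mul(Add(11, Z), Add(Z, f))) = Mul(3, Add(11, Z), Add(Z, f)))
g = Rational(14859, 119638) (g = Mul(Add(11452, 3407), Pow(Add(17458, Add(Mul(3, Pow(-142, 2)), Mul(33, -142), Mul(33, -118), Mul(3, -142, -118))), -1)) = Mul(14859, Pow(Add(17458, Add(Mul(3, 20164), -4686, -3894, 50268)), -1)) = Mul(14859, Pow(Add(17458, Add(60492, -4686, -3894, 50268)), -1)) = Mul(14859, Pow(Add(17458, 102180), -1)) = Mul(14859, Pow(119638, -1)) = Mul(14859, Rational(1, 119638)) = Rational(14859, 119638) ≈ 0.12420)
Add(Mul(Function('V')(Pow(98, -1)), Pow(17778, -1)), Mul(g, Pow(-6421, -1))) = Add(Mul(-53, Pow(17778, -1)), Mul(Rational(14859, 119638), Pow(-6421, -1))) = Add(Mul(-53, Rational(1, 17778)), Mul(Rational(14859, 119638), Rational(-1, 6421))) = Add(Rational(-53, 17778), Rational(-14859, 768195598)) = Rational(-10244632499, 3414245335311)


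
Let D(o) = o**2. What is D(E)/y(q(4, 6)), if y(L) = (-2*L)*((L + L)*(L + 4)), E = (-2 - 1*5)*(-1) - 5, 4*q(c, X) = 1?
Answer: -64/17 ≈ -3.7647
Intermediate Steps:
q(c, X) = 1/4 (q(c, X) = (1/4)*1 = 1/4)
E = 2 (E = (-2 - 5)*(-1) - 5 = -7*(-1) - 5 = 7 - 5 = 2)
y(L) = -4*L**2*(4 + L) (y(L) = (-2*L)*((2*L)*(4 + L)) = (-2*L)*(2*L*(4 + L)) = -4*L**2*(4 + L))
D(E)/y(q(4, 6)) = 2**2/((4*(1/4)**2*(-4 - 1*1/4))) = 4/((4*(1/16)*(-4 - 1/4))) = 4/((4*(1/16)*(-17/4))) = 4/(-17/16) = 4*(-16/17) = -64/17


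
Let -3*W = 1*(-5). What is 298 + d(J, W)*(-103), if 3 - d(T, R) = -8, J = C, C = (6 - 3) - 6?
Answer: -835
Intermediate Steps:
W = 5/3 (W = -(-5)/3 = -⅓*(-5) = 5/3 ≈ 1.6667)
C = -3 (C = 3 - 6 = -3)
J = -3
d(T, R) = 11 (d(T, R) = 3 - 1*(-8) = 3 + 8 = 11)
298 + d(J, W)*(-103) = 298 + 11*(-103) = 298 - 1133 = -835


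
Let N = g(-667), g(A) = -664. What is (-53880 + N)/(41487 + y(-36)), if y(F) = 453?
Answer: -13636/10485 ≈ -1.3005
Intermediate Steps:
N = -664
(-53880 + N)/(41487 + y(-36)) = (-53880 - 664)/(41487 + 453) = -54544/41940 = -54544*1/41940 = -13636/10485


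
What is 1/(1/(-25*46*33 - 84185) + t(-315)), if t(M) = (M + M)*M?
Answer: 122135/24237690749 ≈ 5.0391e-6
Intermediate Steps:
t(M) = 2*M² (t(M) = (2*M)*M = 2*M²)
1/(1/(-25*46*33 - 84185) + t(-315)) = 1/(1/(-25*46*33 - 84185) + 2*(-315)²) = 1/(1/(-1150*33 - 84185) + 2*99225) = 1/(1/(-37950 - 84185) + 198450) = 1/(1/(-122135) + 198450) = 1/(-1/122135 + 198450) = 1/(24237690749/122135) = 122135/24237690749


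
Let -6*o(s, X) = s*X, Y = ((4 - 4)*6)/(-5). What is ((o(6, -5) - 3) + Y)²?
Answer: 4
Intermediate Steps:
Y = 0 (Y = (0*6)*(-⅕) = 0*(-⅕) = 0)
o(s, X) = -X*s/6 (o(s, X) = -s*X/6 = -X*s/6)
((o(6, -5) - 3) + Y)² = ((-⅙*(-5)*6 - 3) + 0)² = ((5 - 3) + 0)² = (2 + 0)² = 2² = 4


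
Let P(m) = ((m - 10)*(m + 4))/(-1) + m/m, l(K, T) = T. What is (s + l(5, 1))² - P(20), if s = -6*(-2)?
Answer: 408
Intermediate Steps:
P(m) = 1 - (-10 + m)*(4 + m) (P(m) = ((-10 + m)*(4 + m))*(-1) + 1 = -(-10 + m)*(4 + m) + 1 = 1 - (-10 + m)*(4 + m))
s = 12
(s + l(5, 1))² - P(20) = (12 + 1)² - (41 - 1*20² + 6*20) = 13² - (41 - 1*400 + 120) = 169 - (41 - 400 + 120) = 169 - 1*(-239) = 169 + 239 = 408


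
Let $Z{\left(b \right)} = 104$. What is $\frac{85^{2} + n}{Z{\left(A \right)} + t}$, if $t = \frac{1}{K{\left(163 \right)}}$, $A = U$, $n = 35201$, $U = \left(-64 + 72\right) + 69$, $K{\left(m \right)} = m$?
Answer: $\frac{2305146}{5651} \approx 407.92$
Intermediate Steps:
$U = 77$ ($U = 8 + 69 = 77$)
$A = 77$
$t = \frac{1}{163} \approx 0.006135$
$\frac{85^{2} + n}{Z{\left(A \right)} + t} = \frac{85^{2} + 35201}{104 + \frac{1}{163}} = \frac{7225 + 35201}{\frac{16953}{163}} = 42426 \cdot \frac{163}{16953} = \frac{2305146}{5651}$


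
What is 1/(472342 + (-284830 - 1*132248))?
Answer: 1/55264 ≈ 1.8095e-5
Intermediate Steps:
1/(472342 + (-284830 - 1*132248)) = 1/(472342 + (-284830 - 132248)) = 1/(472342 - 417078) = 1/55264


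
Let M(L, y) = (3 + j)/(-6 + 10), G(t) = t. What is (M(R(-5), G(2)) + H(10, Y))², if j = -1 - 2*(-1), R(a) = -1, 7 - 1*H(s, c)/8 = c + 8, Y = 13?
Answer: 12321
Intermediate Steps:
H(s, c) = -8 - 8*c (H(s, c) = 56 - 8*(c + 8) = 56 - 8*(8 + c) = 56 + (-64 - 8*c) = -8 - 8*c)
j = 1 (j = -1 + 2 = 1)
M(L, y) = 1 (M(L, y) = (3 + 1)/(-6 + 10) = 4/4 = 4*(¼) = 1)
(M(R(-5), G(2)) + H(10, Y))² = (1 + (-8 - 8*13))² = (1 + (-8 - 104))² = (1 - 112)² = (-111)² = 12321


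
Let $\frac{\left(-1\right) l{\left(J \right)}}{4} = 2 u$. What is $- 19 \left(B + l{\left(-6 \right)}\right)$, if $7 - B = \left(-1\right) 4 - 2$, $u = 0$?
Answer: $-247$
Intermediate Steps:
$B = 13$ ($B = 7 - \left(\left(-1\right) 4 - 2\right) = 7 - \left(-4 - 2\right) = 7 - -6 = 7 + 6 = 13$)
$l{\left(J \right)} = 0$ ($l{\left(J \right)} = - 4 \cdot 2 \cdot 0 = \left(-4\right) 0 = 0$)
$- 19 \left(B + l{\left(-6 \right)}\right) = - 19 \left(13 + 0\right) = \left(-19\right) 13 = -247$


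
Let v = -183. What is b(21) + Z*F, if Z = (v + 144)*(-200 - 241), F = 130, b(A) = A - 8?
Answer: 2235883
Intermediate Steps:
b(A) = -8 + A
Z = 17199 (Z = (-183 + 144)*(-200 - 241) = -39*(-441) = 17199)
b(21) + Z*F = (-8 + 21) + 17199*130 = 13 + 2235870 = 2235883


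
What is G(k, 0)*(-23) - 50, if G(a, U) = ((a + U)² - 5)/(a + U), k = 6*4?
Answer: -14333/24 ≈ -597.21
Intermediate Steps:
k = 24
G(a, U) = (-5 + (U + a)²)/(U + a) (G(a, U) = ((U + a)² - 5)/(U + a) = (-5 + (U + a)²)/(U + a))
G(k, 0)*(-23) - 50 = (0 + 24 - 5/(0 + 24))*(-23) - 50 = (0 + 24 - 5/24)*(-23) - 50 = (571/24)*(-23) - 50 = -13133/24 - 50 = -14333/24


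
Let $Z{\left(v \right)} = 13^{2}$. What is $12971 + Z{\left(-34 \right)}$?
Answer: $13140$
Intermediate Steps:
$Z{\left(v \right)} = 169$
$12971 + Z{\left(-34 \right)} = 12971 + 169 = 13140$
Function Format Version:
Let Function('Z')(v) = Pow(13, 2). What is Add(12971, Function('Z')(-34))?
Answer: 13140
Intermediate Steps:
Function('Z')(v) = 169
Add(12971, Function('Z')(-34)) = Add(12971, 169) = 13140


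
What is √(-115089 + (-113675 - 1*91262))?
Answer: I*√320026 ≈ 565.71*I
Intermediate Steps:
√(-115089 + (-113675 - 1*91262)) = √(-115089 + (-113675 - 91262)) = √(-115089 - 204937) = √(-320026) = I*√320026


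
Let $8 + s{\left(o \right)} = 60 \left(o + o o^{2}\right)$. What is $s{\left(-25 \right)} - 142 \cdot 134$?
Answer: $-958036$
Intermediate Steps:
$s{\left(o \right)} = -8 + 60 o + 60 o^{3}$ ($s{\left(o \right)} = -8 + 60 \left(o + o o^{2}\right) = -8 + 60 \left(o + o^{3}\right) = -8 + \left(60 o + 60 o^{3}\right) = -8 + 60 o + 60 o^{3}$)
$s{\left(-25 \right)} - 142 \cdot 134 = \left(-8 + 60 \left(-25\right) + 60 \left(-25\right)^{3}\right) - 142 \cdot 134 = \left(-8 - 1500 + 60 \left(-15625\right)\right) - 19028 = \left(-8 - 1500 - 937500\right) - 19028 = -939008 - 19028 = -958036$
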